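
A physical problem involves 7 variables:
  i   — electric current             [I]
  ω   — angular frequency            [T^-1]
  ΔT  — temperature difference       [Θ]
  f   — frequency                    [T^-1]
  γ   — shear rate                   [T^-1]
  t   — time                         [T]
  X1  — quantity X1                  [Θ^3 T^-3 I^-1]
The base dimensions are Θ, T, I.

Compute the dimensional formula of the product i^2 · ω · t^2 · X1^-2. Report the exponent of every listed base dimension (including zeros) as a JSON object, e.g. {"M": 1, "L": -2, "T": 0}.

{"Θ": -6, "T": 7, "I": 4}

Write exponents as rows Θ,T,I / cols i,ω,ΔT,f,γ,t,X1:
  Θ: [ 0  0  1  0  0  0  3]
  T: [ 0 -1  0 -1 -1  1 -3]
  I: [ 1  0  0  0  0  0 -1]
  [Θ]: (2)·0+(1)·0+(2)·0+(-2)·3 = -6
  [T]: (2)·0+(1)·-1+(2)·1+(-2)·-3 = 7
  [I]: (2)·1+(1)·0+(2)·0+(-2)·-1 = 4
⇒ Θ^-6 T^7 I^4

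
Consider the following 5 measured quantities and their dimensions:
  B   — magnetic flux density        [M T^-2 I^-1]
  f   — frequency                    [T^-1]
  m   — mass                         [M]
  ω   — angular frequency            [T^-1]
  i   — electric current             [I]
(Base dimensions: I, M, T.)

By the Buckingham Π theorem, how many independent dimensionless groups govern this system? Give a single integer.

2

Exponent matrix [I,M,T] × [B,f,m,ω,i]:
  I: [-1  0  0  0  1]
  M: [ 1  0  1  0  0]
  T: [-2 -1  0 -1  0]
Row reduction gives pivot columns B,f,m; rank = 3
Π count = n − r = 5 − 3 = 2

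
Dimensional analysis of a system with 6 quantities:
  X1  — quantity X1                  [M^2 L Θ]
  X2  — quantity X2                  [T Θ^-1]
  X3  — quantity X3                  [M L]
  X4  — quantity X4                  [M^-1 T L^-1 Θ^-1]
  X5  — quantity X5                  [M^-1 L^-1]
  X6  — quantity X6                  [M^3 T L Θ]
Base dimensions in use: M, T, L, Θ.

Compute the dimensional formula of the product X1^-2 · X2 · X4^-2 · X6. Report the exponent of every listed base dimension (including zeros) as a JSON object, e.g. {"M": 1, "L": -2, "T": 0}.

{"M": 1, "T": 0, "L": 1, "Θ": 0}

Exponent matrix [M,T,L,Θ] × [X1,X2,X3,X4,X5,X6]:
  M: [ 2  0  1 -1 -1  3]
  T: [ 0  1  0  1  0  1]
  L: [ 1  0  1 -1 -1  1]
  Θ: [ 1 -1  0 -1  0  1]
  [M]: (-2)·2+(1)·0+(-2)·-1+(1)·3 = 1
  [T]: (-2)·0+(1)·1+(-2)·1+(1)·1 = 0
  [L]: (-2)·1+(1)·0+(-2)·-1+(1)·1 = 1
  [Θ]: (-2)·1+(1)·-1+(-2)·-1+(1)·1 = 0
⇒ M L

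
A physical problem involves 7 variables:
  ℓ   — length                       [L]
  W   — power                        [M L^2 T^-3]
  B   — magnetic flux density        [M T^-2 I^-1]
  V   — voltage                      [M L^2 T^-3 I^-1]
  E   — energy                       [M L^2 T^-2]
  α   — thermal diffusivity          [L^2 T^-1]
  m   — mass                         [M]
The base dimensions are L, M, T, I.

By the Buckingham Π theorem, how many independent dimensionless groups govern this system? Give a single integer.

Exponent matrix [L,M,T,I] × [ℓ,W,B,V,E,α,m]:
  L: [ 1  2  0  2  2  2  0]
  M: [ 0  1  1  1  1  0  1]
  T: [ 0 -3 -2 -3 -2 -1  0]
  I: [ 0  0 -1 -1  0  0  0]
RREF → pivots at {ℓ,W,B,V} ⇒ r = 4
7 vars − rank 4 = 3 Π groups

3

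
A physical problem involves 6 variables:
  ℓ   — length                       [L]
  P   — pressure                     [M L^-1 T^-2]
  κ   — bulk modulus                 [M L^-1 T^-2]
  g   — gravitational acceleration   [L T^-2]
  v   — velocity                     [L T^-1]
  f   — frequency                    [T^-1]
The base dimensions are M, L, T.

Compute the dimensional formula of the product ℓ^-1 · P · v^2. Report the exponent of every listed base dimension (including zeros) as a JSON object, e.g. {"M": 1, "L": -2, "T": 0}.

{"M": 1, "L": 0, "T": -4}

Exponent matrix [M,L,T] × [ℓ,P,κ,g,v,f]:
  M: [ 0  1  1  0  0  0]
  L: [ 1 -1 -1  1  1  0]
  T: [ 0 -2 -2 -2 -1 -1]
  [M]: (-1)·0+(1)·1+(2)·0 = 1
  [L]: (-1)·1+(1)·-1+(2)·1 = 0
  [T]: (-1)·0+(1)·-2+(2)·-1 = -4
⇒ M T^-4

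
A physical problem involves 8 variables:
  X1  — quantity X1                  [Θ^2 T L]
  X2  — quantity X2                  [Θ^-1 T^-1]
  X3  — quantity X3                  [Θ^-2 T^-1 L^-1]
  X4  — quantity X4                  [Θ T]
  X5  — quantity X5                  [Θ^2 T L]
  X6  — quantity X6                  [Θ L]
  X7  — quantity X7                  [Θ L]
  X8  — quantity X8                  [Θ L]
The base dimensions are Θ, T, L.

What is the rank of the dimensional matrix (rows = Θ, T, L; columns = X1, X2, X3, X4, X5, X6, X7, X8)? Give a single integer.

2

Write exponents as rows Θ,T,L / cols X1,X2,X3,X4,X5,X6,X7,X8:
  Θ: [ 2 -1 -2  1  2  1  1  1]
  T: [ 1 -1 -1  1  1  0  0  0]
  L: [ 1  0 -1  0  1  1  1  1]
Row reduction gives pivot columns X1,X2; rank = 2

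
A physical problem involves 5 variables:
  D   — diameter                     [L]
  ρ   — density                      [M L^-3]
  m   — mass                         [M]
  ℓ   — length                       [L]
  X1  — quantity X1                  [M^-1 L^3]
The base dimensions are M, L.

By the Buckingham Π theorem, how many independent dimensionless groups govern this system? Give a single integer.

3

Exponent matrix [M,L] × [D,ρ,m,ℓ,X1]:
  M: [ 0  1  1  0 -1]
  L: [ 1 -3  0  1  3]
Echelon form has 2 nonzero rows (pivots: D,ρ)
5 vars − rank 2 = 3 Π groups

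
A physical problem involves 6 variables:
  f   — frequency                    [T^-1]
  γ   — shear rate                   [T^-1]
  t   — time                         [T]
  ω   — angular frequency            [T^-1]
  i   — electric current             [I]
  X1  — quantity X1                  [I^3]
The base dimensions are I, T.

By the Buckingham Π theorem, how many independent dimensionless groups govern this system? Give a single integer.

Exponent matrix [I,T] × [f,γ,t,ω,i,X1]:
  I: [ 0  0  0  0  1  3]
  T: [-1 -1  1 -1  0  0]
Echelon form has 2 nonzero rows (pivots: f,i)
Π count = n − r = 6 − 2 = 4

4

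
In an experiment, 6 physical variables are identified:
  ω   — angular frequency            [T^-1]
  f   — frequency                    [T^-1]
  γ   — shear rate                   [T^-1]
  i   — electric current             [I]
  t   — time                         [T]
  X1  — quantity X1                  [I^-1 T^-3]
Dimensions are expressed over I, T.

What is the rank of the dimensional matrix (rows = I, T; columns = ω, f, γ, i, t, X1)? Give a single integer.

2

Dimensional matrix (I×T by ω×f×γ×i×t×X1):
  I: [ 0  0  0  1  0 -1]
  T: [-1 -1 -1  0  1 -3]
Row reduction gives pivot columns ω,i; rank = 2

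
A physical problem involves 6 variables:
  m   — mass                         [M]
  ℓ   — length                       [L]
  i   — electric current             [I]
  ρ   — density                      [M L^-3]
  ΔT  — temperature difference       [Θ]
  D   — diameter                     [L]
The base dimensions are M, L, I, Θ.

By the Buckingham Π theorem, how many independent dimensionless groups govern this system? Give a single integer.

Write exponents as rows M,L,I,Θ / cols m,ℓ,i,ρ,ΔT,D:
  M: [ 1  0  0  1  0  0]
  L: [ 0  1  0 -3  0  1]
  I: [ 0  0  1  0  0  0]
  Θ: [ 0  0  0  0  1  0]
RREF → pivots at {m,ℓ,i,ΔT} ⇒ r = 4
n=6, r=4 ⇒ 2 dimensionless groups

2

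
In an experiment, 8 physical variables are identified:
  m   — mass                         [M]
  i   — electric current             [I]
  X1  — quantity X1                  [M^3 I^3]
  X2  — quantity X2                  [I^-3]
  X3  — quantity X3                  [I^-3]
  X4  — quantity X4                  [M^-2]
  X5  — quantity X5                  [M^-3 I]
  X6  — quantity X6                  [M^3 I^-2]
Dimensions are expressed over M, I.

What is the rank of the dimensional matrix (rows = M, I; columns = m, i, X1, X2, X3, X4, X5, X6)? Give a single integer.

Write exponents as rows M,I / cols m,i,X1,X2,X3,X4,X5,X6:
  M: [ 1  0  3  0  0 -2 -3  3]
  I: [ 0  1  3 -3 -3  0  1 -2]
RREF → pivots at {m,i} ⇒ r = 2

2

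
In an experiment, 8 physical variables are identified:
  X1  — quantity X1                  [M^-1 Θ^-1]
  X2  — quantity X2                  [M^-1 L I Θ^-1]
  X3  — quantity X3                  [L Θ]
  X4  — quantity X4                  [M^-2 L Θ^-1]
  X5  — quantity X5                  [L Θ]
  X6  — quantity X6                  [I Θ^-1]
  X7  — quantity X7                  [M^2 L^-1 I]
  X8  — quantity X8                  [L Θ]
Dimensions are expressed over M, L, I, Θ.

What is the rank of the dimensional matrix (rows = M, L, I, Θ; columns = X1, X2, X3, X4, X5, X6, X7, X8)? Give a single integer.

Dimensional matrix (M×L×I×Θ by X1×X2×X3×X4×X5×X6×X7×X8):
  M: [-1 -1  0 -2  0  0  2  0]
  L: [ 0  1  1  1  1  0 -1  1]
  I: [ 0  1  0  0  0  1  1  0]
  Θ: [-1 -1  1 -1  1 -1  0  1]
Row reduction gives pivot columns X1,X2,X3; rank = 3

3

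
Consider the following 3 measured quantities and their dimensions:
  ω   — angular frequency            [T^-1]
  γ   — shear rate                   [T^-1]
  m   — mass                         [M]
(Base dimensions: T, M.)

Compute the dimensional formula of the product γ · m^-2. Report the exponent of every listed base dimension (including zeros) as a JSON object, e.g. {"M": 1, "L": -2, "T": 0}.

Exponent matrix [T,M] × [ω,γ,m]:
  T: [-1 -1  0]
  M: [ 0  0  1]
  [T]: (1)·-1+(-2)·0 = -1
  [M]: (1)·0+(-2)·1 = -2
⇒ T^-1 M^-2

{"T": -1, "M": -2}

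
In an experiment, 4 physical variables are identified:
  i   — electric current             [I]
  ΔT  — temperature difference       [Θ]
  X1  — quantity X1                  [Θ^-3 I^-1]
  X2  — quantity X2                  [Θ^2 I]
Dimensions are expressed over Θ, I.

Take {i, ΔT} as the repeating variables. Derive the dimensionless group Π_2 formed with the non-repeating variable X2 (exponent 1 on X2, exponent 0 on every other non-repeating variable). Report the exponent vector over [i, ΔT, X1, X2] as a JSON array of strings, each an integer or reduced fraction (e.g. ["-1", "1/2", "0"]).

["-1", "-2", "0", "1"]

Write exponents as rows Θ,I / cols i,ΔT,X1,X2:
  Θ: [ 0  1 -3  2]
  I: [ 1  0 -1  1]
Row reduction gives pivot columns i,ΔT; rank = 2
Pivot set = {i,ΔT}, free = {X1,X2}
RREF:
  r0: [   1    0   -1    1]
  r1: [   0    1   -3    2]
Fix exponent of X2 at 1, X1 at 0; solve each RREF row for its pivot's exponent:
  r0: exp(i) + (1)·1 = 0 ⇒ exp(i) = -1
  r1: exp(ΔT) + (2)·1 = 0 ⇒ exp(ΔT) = -2
Π_2 = i^-1 · ΔT^-2 · X2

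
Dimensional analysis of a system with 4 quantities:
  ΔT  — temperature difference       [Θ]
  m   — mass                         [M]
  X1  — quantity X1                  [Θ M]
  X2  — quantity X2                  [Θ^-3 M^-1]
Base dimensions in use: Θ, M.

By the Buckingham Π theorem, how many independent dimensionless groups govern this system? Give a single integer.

Dimensional matrix (Θ×M by ΔT×m×X1×X2):
  Θ: [ 1  0  1 -3]
  M: [ 0  1  1 -1]
Row reduction gives pivot columns ΔT,m; rank = 2
4 vars − rank 2 = 2 Π groups

2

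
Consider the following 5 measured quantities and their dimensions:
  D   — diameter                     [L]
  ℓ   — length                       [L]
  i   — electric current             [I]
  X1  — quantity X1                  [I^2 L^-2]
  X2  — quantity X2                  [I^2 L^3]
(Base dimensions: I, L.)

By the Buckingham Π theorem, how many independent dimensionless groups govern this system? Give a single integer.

3

Write exponents as rows I,L / cols D,ℓ,i,X1,X2:
  I: [ 0  0  1  2  2]
  L: [ 1  1  0 -2  3]
Echelon form has 2 nonzero rows (pivots: D,i)
Π count = n − r = 5 − 2 = 3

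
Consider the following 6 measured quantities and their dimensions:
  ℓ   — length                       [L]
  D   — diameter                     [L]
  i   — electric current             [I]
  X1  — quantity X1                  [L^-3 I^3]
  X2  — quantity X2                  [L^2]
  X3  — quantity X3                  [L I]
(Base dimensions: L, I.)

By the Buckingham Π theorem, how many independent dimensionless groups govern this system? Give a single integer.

4

Dimensional matrix (L×I by ℓ×D×i×X1×X2×X3):
  L: [ 1  1  0 -3  2  1]
  I: [ 0  0  1  3  0  1]
Echelon form has 2 nonzero rows (pivots: ℓ,i)
Π count = n − r = 6 − 2 = 4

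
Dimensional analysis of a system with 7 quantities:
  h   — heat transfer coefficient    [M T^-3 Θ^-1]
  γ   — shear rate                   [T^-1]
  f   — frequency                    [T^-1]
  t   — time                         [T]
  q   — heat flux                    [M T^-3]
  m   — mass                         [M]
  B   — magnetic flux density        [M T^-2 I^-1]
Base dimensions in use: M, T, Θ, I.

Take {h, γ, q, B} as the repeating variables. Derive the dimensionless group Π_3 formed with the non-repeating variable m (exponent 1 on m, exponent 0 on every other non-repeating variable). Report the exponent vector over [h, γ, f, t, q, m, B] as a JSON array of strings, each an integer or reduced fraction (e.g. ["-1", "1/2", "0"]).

Dimensional matrix (M×T×Θ×I by h×γ×f×t×q×m×B):
  M: [ 1  0  0  0  1  1  1]
  T: [-3 -1 -1  1 -3  0 -2]
  Θ: [-1  0  0  0  0  0  0]
  I: [ 0  0  0  0  0  0 -1]
RREF → pivots at {h,γ,q,B} ⇒ r = 4
Pivot set = {h,γ,q,B}, free = {f,t,m}
RREF:
  r0: [   1    0    0    0    0    0    0]
  r1: [   0    1    1   -1    0   -3    0]
  r2: [   0    0    0    0    1    1    0]
  r3: [   0    0    0    0    0    0    1]
Fix exponent of m at 1, f at 0, t at 0; solve each RREF row for its pivot's exponent:
  r0: exp(h) + (0)·1 = 0 ⇒ exp(h) = 0
  r1: exp(γ) + (-3)·1 = 0 ⇒ exp(γ) = 3
  r2: exp(q) + (1)·1 = 0 ⇒ exp(q) = -1
  r3: exp(B) + (0)·1 = 0 ⇒ exp(B) = 0
Π_3 = γ^3 · q^-1 · m

["0", "3", "0", "0", "-1", "1", "0"]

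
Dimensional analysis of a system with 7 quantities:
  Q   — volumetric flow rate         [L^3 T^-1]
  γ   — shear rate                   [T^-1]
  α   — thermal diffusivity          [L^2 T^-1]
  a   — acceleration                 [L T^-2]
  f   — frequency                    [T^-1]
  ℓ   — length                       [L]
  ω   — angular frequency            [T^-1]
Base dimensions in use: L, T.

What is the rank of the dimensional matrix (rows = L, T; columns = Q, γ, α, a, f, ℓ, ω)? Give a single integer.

2

Write exponents as rows L,T / cols Q,γ,α,a,f,ℓ,ω:
  L: [ 3  0  2  1  0  1  0]
  T: [-1 -1 -1 -2 -1  0 -1]
RREF → pivots at {Q,γ} ⇒ r = 2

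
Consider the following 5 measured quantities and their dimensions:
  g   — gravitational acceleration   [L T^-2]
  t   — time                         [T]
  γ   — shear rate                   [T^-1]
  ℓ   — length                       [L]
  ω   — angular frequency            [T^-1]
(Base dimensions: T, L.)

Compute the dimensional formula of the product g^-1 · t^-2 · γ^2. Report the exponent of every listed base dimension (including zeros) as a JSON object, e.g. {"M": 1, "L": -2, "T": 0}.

Write exponents as rows T,L / cols g,t,γ,ℓ,ω:
  T: [-2  1 -1  0 -1]
  L: [ 1  0  0  1  0]
  [T]: (-1)·-2+(-2)·1+(2)·-1 = -2
  [L]: (-1)·1+(-2)·0+(2)·0 = -1
⇒ T^-2 L^-1

{"T": -2, "L": -1}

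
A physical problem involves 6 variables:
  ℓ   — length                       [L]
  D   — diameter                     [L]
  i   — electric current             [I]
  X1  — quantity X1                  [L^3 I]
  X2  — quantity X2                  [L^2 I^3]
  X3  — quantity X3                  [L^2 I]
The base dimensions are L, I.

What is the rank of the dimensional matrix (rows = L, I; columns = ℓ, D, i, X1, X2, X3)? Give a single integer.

Dimensional matrix (L×I by ℓ×D×i×X1×X2×X3):
  L: [ 1  1  0  3  2  2]
  I: [ 0  0  1  1  3  1]
Echelon form has 2 nonzero rows (pivots: ℓ,i)

2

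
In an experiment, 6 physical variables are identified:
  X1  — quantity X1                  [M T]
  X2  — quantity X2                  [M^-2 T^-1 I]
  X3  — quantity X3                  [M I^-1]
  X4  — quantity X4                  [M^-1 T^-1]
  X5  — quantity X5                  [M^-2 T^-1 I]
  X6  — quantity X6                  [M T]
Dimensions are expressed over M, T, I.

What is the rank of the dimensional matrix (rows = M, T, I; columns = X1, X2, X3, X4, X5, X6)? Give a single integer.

Write exponents as rows M,T,I / cols X1,X2,X3,X4,X5,X6:
  M: [ 1 -2  1 -1 -2  1]
  T: [ 1 -1  0 -1 -1  1]
  I: [ 0  1 -1  0  1  0]
Echelon form has 2 nonzero rows (pivots: X1,X2)

2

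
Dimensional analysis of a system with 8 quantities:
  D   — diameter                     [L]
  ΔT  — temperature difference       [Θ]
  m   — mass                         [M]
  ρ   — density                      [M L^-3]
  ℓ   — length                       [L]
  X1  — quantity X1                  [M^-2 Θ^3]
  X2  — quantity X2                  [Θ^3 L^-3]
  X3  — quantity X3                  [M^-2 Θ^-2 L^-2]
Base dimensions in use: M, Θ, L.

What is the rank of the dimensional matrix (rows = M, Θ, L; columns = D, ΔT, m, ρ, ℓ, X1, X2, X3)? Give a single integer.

3

Write exponents as rows M,Θ,L / cols D,ΔT,m,ρ,ℓ,X1,X2,X3:
  M: [ 0  0  1  1  0 -2  0 -2]
  Θ: [ 0  1  0  0  0  3  3 -2]
  L: [ 1  0  0 -3  1  0 -3 -2]
Echelon form has 3 nonzero rows (pivots: D,ΔT,m)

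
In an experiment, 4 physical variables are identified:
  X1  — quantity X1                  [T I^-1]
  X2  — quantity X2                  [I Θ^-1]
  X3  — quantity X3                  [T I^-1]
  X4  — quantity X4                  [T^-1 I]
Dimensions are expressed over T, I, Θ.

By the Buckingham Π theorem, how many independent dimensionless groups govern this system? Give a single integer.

Write exponents as rows T,I,Θ / cols X1,X2,X3,X4:
  T: [ 1  0  1 -1]
  I: [-1  1 -1  1]
  Θ: [ 0 -1  0  0]
Row reduction gives pivot columns X1,X2; rank = 2
Π count = n − r = 4 − 2 = 2

2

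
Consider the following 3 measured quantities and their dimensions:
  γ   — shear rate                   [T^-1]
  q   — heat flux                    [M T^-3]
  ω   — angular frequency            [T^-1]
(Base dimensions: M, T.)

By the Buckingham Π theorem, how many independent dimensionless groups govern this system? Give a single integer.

Dimensional matrix (M×T by γ×q×ω):
  M: [ 0  1  0]
  T: [-1 -3 -1]
Echelon form has 2 nonzero rows (pivots: γ,q)
n=3, r=2 ⇒ 1 dimensionless group

1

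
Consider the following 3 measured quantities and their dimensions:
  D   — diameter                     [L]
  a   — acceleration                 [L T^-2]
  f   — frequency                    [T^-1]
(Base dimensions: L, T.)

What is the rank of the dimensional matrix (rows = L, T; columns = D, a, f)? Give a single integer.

Exponent matrix [L,T] × [D,a,f]:
  L: [ 1  1  0]
  T: [ 0 -2 -1]
Echelon form has 2 nonzero rows (pivots: D,a)

2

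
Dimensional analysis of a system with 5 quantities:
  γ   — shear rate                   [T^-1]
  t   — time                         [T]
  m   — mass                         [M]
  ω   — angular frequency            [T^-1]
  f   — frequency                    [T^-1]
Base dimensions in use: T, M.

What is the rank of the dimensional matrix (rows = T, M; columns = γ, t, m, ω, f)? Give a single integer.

2

Exponent matrix [T,M] × [γ,t,m,ω,f]:
  T: [-1  1  0 -1 -1]
  M: [ 0  0  1  0  0]
RREF → pivots at {γ,m} ⇒ r = 2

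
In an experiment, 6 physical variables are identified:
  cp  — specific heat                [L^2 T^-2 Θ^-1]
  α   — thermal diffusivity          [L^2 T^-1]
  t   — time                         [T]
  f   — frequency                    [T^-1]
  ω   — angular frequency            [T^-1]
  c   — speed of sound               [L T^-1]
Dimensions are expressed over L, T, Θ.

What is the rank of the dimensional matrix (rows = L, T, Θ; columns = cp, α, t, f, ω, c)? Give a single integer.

3

Dimensional matrix (L×T×Θ by cp×α×t×f×ω×c):
  L: [ 2  2  0  0  0  1]
  T: [-2 -1  1 -1 -1 -1]
  Θ: [-1  0  0  0  0  0]
Row reduction gives pivot columns cp,α,t; rank = 3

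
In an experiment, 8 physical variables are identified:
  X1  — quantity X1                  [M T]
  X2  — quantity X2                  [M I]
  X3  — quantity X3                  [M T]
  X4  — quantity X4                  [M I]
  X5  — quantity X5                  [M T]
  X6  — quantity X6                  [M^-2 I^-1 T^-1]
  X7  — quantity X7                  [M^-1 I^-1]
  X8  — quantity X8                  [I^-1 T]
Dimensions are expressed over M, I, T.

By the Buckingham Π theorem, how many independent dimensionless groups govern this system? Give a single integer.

Exponent matrix [M,I,T] × [X1,X2,X3,X4,X5,X6,X7,X8]:
  M: [ 1  1  1  1  1 -2 -1  0]
  I: [ 0  1  0  1  0 -1 -1 -1]
  T: [ 1  0  1  0  1 -1  0  1]
RREF → pivots at {X1,X2} ⇒ r = 2
8 vars − rank 2 = 6 Π groups

6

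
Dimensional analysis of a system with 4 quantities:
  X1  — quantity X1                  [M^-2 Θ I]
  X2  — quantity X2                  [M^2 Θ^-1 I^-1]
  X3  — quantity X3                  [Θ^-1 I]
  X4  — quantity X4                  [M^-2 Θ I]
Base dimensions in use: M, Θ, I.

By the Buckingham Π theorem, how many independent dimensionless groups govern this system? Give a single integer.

Write exponents as rows M,Θ,I / cols X1,X2,X3,X4:
  M: [-2  2  0 -2]
  Θ: [ 1 -1 -1  1]
  I: [ 1 -1  1  1]
Echelon form has 2 nonzero rows (pivots: X1,X3)
n=4, r=2 ⇒ 2 dimensionless groups

2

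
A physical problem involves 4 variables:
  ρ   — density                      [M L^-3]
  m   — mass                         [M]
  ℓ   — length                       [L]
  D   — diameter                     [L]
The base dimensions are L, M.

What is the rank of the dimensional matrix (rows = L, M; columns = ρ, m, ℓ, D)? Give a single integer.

Exponent matrix [L,M] × [ρ,m,ℓ,D]:
  L: [-3  0  1  1]
  M: [ 1  1  0  0]
Echelon form has 2 nonzero rows (pivots: ρ,m)

2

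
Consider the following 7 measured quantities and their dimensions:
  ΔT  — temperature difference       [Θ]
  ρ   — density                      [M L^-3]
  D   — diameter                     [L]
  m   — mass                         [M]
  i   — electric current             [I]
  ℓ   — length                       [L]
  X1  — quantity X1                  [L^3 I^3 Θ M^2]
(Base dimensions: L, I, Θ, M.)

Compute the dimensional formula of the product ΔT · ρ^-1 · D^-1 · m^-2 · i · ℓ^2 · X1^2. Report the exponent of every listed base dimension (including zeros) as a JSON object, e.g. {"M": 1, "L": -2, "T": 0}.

Write exponents as rows L,I,Θ,M / cols ΔT,ρ,D,m,i,ℓ,X1:
  L: [ 0 -3  1  0  0  1  3]
  I: [ 0  0  0  0  1  0  3]
  Θ: [ 1  0  0  0  0  0  1]
  M: [ 0  1  0  1  0  0  2]
  [L]: (1)·0+(-1)·-3+(-1)·1+(-2)·0+(1)·0+(2)·1+(2)·3 = 10
  [I]: (1)·0+(-1)·0+(-1)·0+(-2)·0+(1)·1+(2)·0+(2)·3 = 7
  [Θ]: (1)·1+(-1)·0+(-1)·0+(-2)·0+(1)·0+(2)·0+(2)·1 = 3
  [M]: (1)·0+(-1)·1+(-1)·0+(-2)·1+(1)·0+(2)·0+(2)·2 = 1
⇒ L^10 I^7 Θ^3 M

{"L": 10, "I": 7, "Θ": 3, "M": 1}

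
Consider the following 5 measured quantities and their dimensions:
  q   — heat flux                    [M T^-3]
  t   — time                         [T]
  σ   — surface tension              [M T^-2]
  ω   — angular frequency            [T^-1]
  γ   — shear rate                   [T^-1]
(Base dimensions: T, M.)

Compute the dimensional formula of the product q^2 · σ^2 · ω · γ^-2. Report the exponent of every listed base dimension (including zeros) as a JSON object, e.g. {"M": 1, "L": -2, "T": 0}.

Write exponents as rows T,M / cols q,t,σ,ω,γ:
  T: [-3  1 -2 -1 -1]
  M: [ 1  0  1  0  0]
  [T]: (2)·-3+(2)·-2+(1)·-1+(-2)·-1 = -9
  [M]: (2)·1+(2)·1+(1)·0+(-2)·0 = 4
⇒ T^-9 M^4

{"T": -9, "M": 4}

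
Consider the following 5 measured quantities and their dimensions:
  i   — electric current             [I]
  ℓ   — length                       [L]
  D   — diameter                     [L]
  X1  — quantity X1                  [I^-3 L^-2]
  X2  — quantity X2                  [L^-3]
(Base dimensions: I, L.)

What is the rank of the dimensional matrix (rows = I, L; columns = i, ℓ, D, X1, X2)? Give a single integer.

2

Exponent matrix [I,L] × [i,ℓ,D,X1,X2]:
  I: [ 1  0  0 -3  0]
  L: [ 0  1  1 -2 -3]
Row reduction gives pivot columns i,ℓ; rank = 2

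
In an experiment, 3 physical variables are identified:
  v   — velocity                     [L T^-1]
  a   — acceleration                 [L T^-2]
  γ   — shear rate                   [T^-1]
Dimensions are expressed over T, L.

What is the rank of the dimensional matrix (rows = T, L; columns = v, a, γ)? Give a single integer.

Write exponents as rows T,L / cols v,a,γ:
  T: [-1 -2 -1]
  L: [ 1  1  0]
RREF → pivots at {v,a} ⇒ r = 2

2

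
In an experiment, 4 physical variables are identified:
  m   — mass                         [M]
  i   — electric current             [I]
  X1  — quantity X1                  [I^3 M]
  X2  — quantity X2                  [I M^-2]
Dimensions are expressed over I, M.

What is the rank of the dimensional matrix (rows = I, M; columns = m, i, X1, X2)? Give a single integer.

2

Write exponents as rows I,M / cols m,i,X1,X2:
  I: [ 0  1  3  1]
  M: [ 1  0  1 -2]
Row reduction gives pivot columns m,i; rank = 2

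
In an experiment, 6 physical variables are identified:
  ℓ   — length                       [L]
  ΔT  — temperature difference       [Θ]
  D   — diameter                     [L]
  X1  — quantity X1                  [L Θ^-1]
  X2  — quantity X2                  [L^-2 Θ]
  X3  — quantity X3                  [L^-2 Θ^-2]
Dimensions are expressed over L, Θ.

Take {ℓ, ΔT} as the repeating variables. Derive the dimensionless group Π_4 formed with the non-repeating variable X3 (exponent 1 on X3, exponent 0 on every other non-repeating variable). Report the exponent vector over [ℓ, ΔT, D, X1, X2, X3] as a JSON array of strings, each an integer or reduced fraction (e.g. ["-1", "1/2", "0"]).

["2", "2", "0", "0", "0", "1"]

Write exponents as rows L,Θ / cols ℓ,ΔT,D,X1,X2,X3:
  L: [ 1  0  1  1 -2 -2]
  Θ: [ 0  1  0 -1  1 -2]
Row reduction gives pivot columns ℓ,ΔT; rank = 2
Pivot set = {ℓ,ΔT}, free = {D,X1,X2,X3}
RREF:
  r0: [   1    0    1    1   -2   -2]
  r1: [   0    1    0   -1    1   -2]
Fix exponent of X3 at 1, D at 0, X1 at 0, X2 at 0; solve each RREF row for its pivot's exponent:
  r0: exp(ℓ) + (-2)·1 = 0 ⇒ exp(ℓ) = 2
  r1: exp(ΔT) + (-2)·1 = 0 ⇒ exp(ΔT) = 2
Π_4 = ℓ^2 · ΔT^2 · X3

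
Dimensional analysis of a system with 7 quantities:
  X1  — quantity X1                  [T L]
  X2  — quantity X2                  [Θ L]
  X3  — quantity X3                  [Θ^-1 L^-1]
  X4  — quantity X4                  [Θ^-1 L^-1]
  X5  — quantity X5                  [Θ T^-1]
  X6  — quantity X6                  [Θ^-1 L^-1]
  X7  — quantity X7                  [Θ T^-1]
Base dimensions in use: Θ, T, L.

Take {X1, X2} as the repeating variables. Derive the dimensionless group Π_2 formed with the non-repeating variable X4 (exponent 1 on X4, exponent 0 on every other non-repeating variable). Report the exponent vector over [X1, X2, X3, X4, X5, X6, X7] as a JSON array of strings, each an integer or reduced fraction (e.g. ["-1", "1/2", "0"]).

Dimensional matrix (Θ×T×L by X1×X2×X3×X4×X5×X6×X7):
  Θ: [ 0  1 -1 -1  1 -1  1]
  T: [ 1  0  0  0 -1  0 -1]
  L: [ 1  1 -1 -1  0 -1  0]
Row reduction gives pivot columns X1,X2; rank = 2
Pivot set = {X1,X2}, free = {X3,X4,X5,X6,X7}
RREF:
  r0: [   1    0    0    0   -1    0   -1]
  r1: [   0    1   -1   -1    1   -1    1]
  r2: [   0    0    0    0    0    0    0]
Fix exponent of X4 at 1, X3 at 0, X5 at 0, X6 at 0, X7 at 0; solve each RREF row for its pivot's exponent:
  r0: exp(X1) + (0)·1 = 0 ⇒ exp(X1) = 0
  r1: exp(X2) + (-1)·1 = 0 ⇒ exp(X2) = 1
Π_2 = X2 · X4

["0", "1", "0", "1", "0", "0", "0"]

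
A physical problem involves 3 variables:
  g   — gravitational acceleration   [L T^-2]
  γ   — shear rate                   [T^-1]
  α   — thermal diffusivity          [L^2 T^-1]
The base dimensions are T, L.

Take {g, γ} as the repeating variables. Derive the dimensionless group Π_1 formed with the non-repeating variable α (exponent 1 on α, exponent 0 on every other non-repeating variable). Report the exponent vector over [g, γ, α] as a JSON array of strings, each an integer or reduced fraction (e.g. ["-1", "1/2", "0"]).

Dimensional matrix (T×L by g×γ×α):
  T: [-2 -1 -1]
  L: [ 1  0  2]
Row reduction gives pivot columns g,γ; rank = 2
Repeat: g,γ; free: α
RREF:
  r0: [   1    0    2]
  r1: [   0    1   -3]
Fix exponent of α at 1; solve each RREF row for its pivot's exponent:
  r0: exp(g) + (2)·1 = 0 ⇒ exp(g) = -2
  r1: exp(γ) + (-3)·1 = 0 ⇒ exp(γ) = 3
Π_1 = g^-2 · γ^3 · α

["-2", "3", "1"]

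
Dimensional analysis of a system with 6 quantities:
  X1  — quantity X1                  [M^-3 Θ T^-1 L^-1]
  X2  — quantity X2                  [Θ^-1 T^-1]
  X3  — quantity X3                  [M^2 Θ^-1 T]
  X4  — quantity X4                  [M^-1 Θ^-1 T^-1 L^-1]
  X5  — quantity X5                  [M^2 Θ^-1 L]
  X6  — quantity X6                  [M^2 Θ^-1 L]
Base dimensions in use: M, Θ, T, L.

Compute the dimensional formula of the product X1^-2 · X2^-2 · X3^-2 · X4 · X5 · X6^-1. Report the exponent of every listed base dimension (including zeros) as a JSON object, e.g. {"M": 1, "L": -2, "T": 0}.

{"M": 1, "Θ": 1, "T": 1, "L": 1}

Dimensional matrix (M×Θ×T×L by X1×X2×X3×X4×X5×X6):
  M: [-3  0  2 -1  2  2]
  Θ: [ 1 -1 -1 -1 -1 -1]
  T: [-1 -1  1 -1  0  0]
  L: [-1  0  0 -1  1  1]
  [M]: (-2)·-3+(-2)·0+(-2)·2+(1)·-1+(1)·2+(-1)·2 = 1
  [Θ]: (-2)·1+(-2)·-1+(-2)·-1+(1)·-1+(1)·-1+(-1)·-1 = 1
  [T]: (-2)·-1+(-2)·-1+(-2)·1+(1)·-1+(1)·0+(-1)·0 = 1
  [L]: (-2)·-1+(-2)·0+(-2)·0+(1)·-1+(1)·1+(-1)·1 = 1
⇒ M Θ T L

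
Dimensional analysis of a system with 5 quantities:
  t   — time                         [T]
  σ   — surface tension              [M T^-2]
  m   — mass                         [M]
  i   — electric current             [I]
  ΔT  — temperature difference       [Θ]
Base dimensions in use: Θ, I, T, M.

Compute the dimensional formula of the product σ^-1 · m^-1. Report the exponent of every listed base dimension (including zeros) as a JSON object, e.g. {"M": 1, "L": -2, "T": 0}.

{"Θ": 0, "I": 0, "T": 2, "M": -2}

Write exponents as rows Θ,I,T,M / cols t,σ,m,i,ΔT:
  Θ: [ 0  0  0  0  1]
  I: [ 0  0  0  1  0]
  T: [ 1 -2  0  0  0]
  M: [ 0  1  1  0  0]
  [Θ]: (-1)·0+(-1)·0 = 0
  [I]: (-1)·0+(-1)·0 = 0
  [T]: (-1)·-2+(-1)·0 = 2
  [M]: (-1)·1+(-1)·1 = -2
⇒ T^2 M^-2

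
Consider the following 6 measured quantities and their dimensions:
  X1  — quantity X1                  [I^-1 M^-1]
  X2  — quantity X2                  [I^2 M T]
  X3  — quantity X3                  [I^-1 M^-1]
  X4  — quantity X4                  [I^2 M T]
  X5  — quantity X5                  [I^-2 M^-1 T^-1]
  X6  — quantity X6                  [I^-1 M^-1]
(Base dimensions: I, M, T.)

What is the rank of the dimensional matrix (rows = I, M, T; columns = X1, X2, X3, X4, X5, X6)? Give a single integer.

2

Write exponents as rows I,M,T / cols X1,X2,X3,X4,X5,X6:
  I: [-1  2 -1  2 -2 -1]
  M: [-1  1 -1  1 -1 -1]
  T: [ 0  1  0  1 -1  0]
Row reduction gives pivot columns X1,X2; rank = 2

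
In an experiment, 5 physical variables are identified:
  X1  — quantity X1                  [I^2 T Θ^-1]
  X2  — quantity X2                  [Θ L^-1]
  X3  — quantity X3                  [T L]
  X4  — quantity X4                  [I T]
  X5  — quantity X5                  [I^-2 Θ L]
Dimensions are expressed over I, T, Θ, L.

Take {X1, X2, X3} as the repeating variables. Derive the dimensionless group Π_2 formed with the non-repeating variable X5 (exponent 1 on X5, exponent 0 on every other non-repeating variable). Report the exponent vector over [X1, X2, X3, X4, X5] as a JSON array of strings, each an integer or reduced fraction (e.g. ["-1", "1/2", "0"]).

Exponent matrix [I,T,Θ,L] × [X1,X2,X3,X4,X5]:
  I: [ 2  0  0  1 -2]
  T: [ 1  0  1  1  0]
  Θ: [-1  1  0  0  1]
  L: [ 0 -1  1  0  1]
Echelon form has 3 nonzero rows (pivots: X1,X2,X3)
Pivot set = {X1,X2,X3}, free = {X4,X5}
RREF:
  r0: [   1    0    0  1/2   -1]
  r1: [   0    1    0  1/2    0]
  r2: [   0    0    1  1/2    1]
  r3: [   0    0    0    0    0]
Fix exponent of X5 at 1, X4 at 0; solve each RREF row for its pivot's exponent:
  r0: exp(X1) + (-1)·1 = 0 ⇒ exp(X1) = 1
  r1: exp(X2) + (0)·1 = 0 ⇒ exp(X2) = 0
  r2: exp(X3) + (1)·1 = 0 ⇒ exp(X3) = -1
Π_2 = X1 · X3^-1 · X5

["1", "0", "-1", "0", "1"]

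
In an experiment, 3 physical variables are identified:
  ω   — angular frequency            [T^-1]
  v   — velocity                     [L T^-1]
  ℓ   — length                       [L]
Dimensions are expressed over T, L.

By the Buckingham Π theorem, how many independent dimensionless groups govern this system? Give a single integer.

Write exponents as rows T,L / cols ω,v,ℓ:
  T: [-1 -1  0]
  L: [ 0  1  1]
Row reduction gives pivot columns ω,v; rank = 2
Π count = n − r = 3 − 2 = 1

1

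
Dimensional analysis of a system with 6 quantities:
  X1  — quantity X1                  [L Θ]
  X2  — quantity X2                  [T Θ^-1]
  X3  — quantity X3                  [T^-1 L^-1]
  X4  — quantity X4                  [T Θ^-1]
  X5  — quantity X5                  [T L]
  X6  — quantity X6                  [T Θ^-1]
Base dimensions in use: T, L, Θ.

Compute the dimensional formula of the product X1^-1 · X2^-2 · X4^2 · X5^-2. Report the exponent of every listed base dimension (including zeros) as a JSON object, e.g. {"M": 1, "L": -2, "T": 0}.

{"T": -2, "L": -3, "Θ": -1}

Exponent matrix [T,L,Θ] × [X1,X2,X3,X4,X5,X6]:
  T: [ 0  1 -1  1  1  1]
  L: [ 1  0 -1  0  1  0]
  Θ: [ 1 -1  0 -1  0 -1]
  [T]: (-1)·0+(-2)·1+(2)·1+(-2)·1 = -2
  [L]: (-1)·1+(-2)·0+(2)·0+(-2)·1 = -3
  [Θ]: (-1)·1+(-2)·-1+(2)·-1+(-2)·0 = -1
⇒ T^-2 L^-3 Θ^-1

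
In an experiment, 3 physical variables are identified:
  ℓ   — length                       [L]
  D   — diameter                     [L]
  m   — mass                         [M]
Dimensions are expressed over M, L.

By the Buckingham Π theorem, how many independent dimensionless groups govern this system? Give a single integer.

1

Write exponents as rows M,L / cols ℓ,D,m:
  M: [ 0  0  1]
  L: [ 1  1  0]
Row reduction gives pivot columns ℓ,m; rank = 2
Π count = n − r = 3 − 2 = 1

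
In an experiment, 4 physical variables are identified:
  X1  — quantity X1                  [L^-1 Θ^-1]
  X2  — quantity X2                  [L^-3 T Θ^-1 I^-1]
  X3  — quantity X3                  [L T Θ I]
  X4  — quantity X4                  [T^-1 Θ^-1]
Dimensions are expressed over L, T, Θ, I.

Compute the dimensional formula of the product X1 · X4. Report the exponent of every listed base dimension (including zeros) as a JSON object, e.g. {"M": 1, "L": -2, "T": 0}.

Dimensional matrix (L×T×Θ×I by X1×X2×X3×X4):
  L: [-1 -3  1  0]
  T: [ 0  1  1 -1]
  Θ: [-1 -1  1 -1]
  I: [ 0 -1  1  0]
  [L]: (1)·-1+(1)·0 = -1
  [T]: (1)·0+(1)·-1 = -1
  [Θ]: (1)·-1+(1)·-1 = -2
  [I]: (1)·0+(1)·0 = 0
⇒ L^-1 T^-1 Θ^-2

{"L": -1, "T": -1, "Θ": -2, "I": 0}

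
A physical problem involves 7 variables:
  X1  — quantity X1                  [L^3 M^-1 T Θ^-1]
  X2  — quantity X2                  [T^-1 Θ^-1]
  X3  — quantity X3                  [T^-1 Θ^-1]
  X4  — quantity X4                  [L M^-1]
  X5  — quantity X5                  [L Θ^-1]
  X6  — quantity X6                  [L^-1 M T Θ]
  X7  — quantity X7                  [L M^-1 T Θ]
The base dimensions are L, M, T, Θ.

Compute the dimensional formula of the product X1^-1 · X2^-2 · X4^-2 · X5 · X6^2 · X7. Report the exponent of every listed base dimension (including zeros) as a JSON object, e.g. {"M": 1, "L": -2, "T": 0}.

Exponent matrix [L,M,T,Θ] × [X1,X2,X3,X4,X5,X6,X7]:
  L: [ 3  0  0  1  1 -1  1]
  M: [-1  0  0 -1  0  1 -1]
  T: [ 1 -1 -1  0  0  1  1]
  Θ: [-1 -1 -1  0 -1  1  1]
  [L]: (-1)·3+(-2)·0+(-2)·1+(1)·1+(2)·-1+(1)·1 = -5
  [M]: (-1)·-1+(-2)·0+(-2)·-1+(1)·0+(2)·1+(1)·-1 = 4
  [T]: (-1)·1+(-2)·-1+(-2)·0+(1)·0+(2)·1+(1)·1 = 4
  [Θ]: (-1)·-1+(-2)·-1+(-2)·0+(1)·-1+(2)·1+(1)·1 = 5
⇒ L^-5 M^4 T^4 Θ^5

{"L": -5, "M": 4, "T": 4, "Θ": 5}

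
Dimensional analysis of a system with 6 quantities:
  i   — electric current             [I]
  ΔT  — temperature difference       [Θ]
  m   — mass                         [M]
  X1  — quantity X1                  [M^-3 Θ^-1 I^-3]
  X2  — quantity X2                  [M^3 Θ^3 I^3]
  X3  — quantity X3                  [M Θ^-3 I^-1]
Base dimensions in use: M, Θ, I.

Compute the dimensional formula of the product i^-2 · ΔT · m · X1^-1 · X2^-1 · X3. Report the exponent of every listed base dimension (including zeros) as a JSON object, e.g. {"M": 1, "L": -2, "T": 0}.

{"M": 2, "Θ": -4, "I": -3}

Write exponents as rows M,Θ,I / cols i,ΔT,m,X1,X2,X3:
  M: [ 0  0  1 -3  3  1]
  Θ: [ 0  1  0 -1  3 -3]
  I: [ 1  0  0 -3  3 -1]
  [M]: (-2)·0+(1)·0+(1)·1+(-1)·-3+(-1)·3+(1)·1 = 2
  [Θ]: (-2)·0+(1)·1+(1)·0+(-1)·-1+(-1)·3+(1)·-3 = -4
  [I]: (-2)·1+(1)·0+(1)·0+(-1)·-3+(-1)·3+(1)·-1 = -3
⇒ M^2 Θ^-4 I^-3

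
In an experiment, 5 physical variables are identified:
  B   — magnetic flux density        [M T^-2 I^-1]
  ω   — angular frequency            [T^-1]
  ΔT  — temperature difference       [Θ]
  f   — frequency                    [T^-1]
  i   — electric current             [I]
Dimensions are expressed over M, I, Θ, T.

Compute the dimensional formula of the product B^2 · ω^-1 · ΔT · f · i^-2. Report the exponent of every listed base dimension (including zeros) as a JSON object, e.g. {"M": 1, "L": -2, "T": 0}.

Exponent matrix [M,I,Θ,T] × [B,ω,ΔT,f,i]:
  M: [ 1  0  0  0  0]
  I: [-1  0  0  0  1]
  Θ: [ 0  0  1  0  0]
  T: [-2 -1  0 -1  0]
  [M]: (2)·1+(-1)·0+(1)·0+(1)·0+(-2)·0 = 2
  [I]: (2)·-1+(-1)·0+(1)·0+(1)·0+(-2)·1 = -4
  [Θ]: (2)·0+(-1)·0+(1)·1+(1)·0+(-2)·0 = 1
  [T]: (2)·-2+(-1)·-1+(1)·0+(1)·-1+(-2)·0 = -4
⇒ M^2 I^-4 Θ T^-4

{"M": 2, "I": -4, "Θ": 1, "T": -4}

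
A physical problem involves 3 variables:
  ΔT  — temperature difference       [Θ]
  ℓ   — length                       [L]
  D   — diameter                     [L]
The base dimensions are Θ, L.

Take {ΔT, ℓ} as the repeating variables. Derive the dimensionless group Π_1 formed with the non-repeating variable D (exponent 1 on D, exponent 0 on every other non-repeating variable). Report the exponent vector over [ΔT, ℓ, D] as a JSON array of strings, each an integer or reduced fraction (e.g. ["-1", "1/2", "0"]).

Write exponents as rows Θ,L / cols ΔT,ℓ,D:
  Θ: [ 1  0  0]
  L: [ 0  1  1]
Row reduction gives pivot columns ΔT,ℓ; rank = 2
Repeat: ΔT,ℓ; free: D
RREF:
  r0: [   1    0    0]
  r1: [   0    1    1]
Fix exponent of D at 1; solve each RREF row for its pivot's exponent:
  r0: exp(ΔT) + (0)·1 = 0 ⇒ exp(ΔT) = 0
  r1: exp(ℓ) + (1)·1 = 0 ⇒ exp(ℓ) = -1
Π_1 = ℓ^-1 · D

["0", "-1", "1"]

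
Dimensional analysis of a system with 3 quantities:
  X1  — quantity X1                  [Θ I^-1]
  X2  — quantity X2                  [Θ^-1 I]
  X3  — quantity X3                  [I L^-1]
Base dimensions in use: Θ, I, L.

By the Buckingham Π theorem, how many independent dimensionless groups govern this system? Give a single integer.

Write exponents as rows Θ,I,L / cols X1,X2,X3:
  Θ: [ 1 -1  0]
  I: [-1  1  1]
  L: [ 0  0 -1]
RREF → pivots at {X1,X3} ⇒ r = 2
n=3, r=2 ⇒ 1 dimensionless group

1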